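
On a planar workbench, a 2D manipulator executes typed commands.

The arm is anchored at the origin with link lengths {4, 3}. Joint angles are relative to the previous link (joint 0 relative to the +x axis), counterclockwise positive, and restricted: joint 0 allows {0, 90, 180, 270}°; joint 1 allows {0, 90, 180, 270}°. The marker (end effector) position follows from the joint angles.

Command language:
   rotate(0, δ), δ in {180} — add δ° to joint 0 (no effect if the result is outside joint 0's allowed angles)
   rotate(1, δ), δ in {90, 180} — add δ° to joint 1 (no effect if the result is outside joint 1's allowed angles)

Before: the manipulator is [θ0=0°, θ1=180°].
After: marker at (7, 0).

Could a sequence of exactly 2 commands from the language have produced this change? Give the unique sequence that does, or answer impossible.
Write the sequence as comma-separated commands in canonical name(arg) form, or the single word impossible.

start: [θ0=0°, θ1=180°]
1. rotate(1, 90) → [θ0=0°, θ1=270°]
2. rotate(1, 90) → [θ0=0°, θ1=0°]
all 9 alternatives checked — unique.

rotate(1, 90), rotate(1, 90)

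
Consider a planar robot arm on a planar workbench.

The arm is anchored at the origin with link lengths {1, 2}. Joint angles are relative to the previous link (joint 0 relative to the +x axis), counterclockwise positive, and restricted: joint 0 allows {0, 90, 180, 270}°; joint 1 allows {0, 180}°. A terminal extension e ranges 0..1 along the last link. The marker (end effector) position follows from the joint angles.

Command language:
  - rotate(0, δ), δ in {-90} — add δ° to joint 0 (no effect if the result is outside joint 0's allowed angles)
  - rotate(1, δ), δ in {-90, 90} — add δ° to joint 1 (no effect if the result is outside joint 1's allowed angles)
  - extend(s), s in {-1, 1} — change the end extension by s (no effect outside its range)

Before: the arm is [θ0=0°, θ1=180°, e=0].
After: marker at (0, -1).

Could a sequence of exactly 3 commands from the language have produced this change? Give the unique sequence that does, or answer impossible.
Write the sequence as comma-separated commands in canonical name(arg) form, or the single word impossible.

begin: [θ0=0°, θ1=180°, e=0]
t=1 rotate(0, -90) ⇒ [θ0=270°, θ1=180°, e=0]
t=2 rotate(0, -90) ⇒ [θ0=180°, θ1=180°, e=0]
t=3 rotate(0, -90) ⇒ [θ0=90°, θ1=180°, e=0]
all 125 alternatives checked — unique.

rotate(0, -90), rotate(0, -90), rotate(0, -90)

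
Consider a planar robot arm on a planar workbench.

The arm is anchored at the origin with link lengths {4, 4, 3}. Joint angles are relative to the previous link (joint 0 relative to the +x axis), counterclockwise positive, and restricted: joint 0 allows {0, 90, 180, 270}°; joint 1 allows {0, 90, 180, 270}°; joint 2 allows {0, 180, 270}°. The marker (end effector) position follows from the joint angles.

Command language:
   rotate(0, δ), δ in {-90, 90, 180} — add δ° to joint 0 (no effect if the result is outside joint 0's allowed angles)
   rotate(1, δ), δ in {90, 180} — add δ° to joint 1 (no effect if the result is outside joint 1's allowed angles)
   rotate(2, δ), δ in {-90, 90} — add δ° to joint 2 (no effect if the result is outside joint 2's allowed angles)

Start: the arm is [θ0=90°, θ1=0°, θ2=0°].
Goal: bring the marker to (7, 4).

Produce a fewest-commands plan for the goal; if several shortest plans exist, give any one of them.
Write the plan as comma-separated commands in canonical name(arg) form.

initial: [θ0=90°, θ1=0°, θ2=0°]
t=1 rotate(1, 180) ⇒ [θ0=90°, θ1=180°, θ2=0°]
t=2 rotate(1, 90) ⇒ [θ0=90°, θ1=270°, θ2=0°]
no 1-step plan works, so 2 is optimal.

rotate(1, 180), rotate(1, 90)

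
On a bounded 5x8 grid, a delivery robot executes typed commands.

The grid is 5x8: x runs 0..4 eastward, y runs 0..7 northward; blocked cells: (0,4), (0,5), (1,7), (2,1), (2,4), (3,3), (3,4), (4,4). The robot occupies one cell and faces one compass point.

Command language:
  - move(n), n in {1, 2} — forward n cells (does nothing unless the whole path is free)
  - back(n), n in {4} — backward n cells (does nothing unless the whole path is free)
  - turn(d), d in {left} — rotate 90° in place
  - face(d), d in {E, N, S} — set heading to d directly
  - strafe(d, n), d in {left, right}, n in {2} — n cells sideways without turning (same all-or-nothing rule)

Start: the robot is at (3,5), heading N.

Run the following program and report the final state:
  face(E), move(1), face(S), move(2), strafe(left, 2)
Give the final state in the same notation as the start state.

begin: at (3,5), heading N
[1] after face(E): at (3,5), heading E
[2] after move(1): at (4,5), heading E
[3] after face(S): at (4,5), heading S
[4] after move(2): at (4,5), heading S
[5] after strafe(left, 2): at (4,5), heading S

at (4,5), heading S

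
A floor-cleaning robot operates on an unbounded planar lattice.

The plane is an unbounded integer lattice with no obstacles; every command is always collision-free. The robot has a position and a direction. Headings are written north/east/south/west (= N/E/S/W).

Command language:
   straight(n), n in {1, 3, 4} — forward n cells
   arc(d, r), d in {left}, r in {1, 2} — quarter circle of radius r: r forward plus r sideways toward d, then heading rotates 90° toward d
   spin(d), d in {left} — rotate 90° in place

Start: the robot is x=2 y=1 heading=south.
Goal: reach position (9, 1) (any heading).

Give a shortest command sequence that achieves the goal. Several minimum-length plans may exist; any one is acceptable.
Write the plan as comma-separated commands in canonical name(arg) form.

arc(left, 2), straight(3), arc(left, 2)

start: x=2 y=1 heading=south
[1] after arc(left, 2): x=4 y=-1 heading=east
[2] after straight(3): x=7 y=-1 heading=east
[3] after arc(left, 2): x=9 y=1 heading=north
no 2-step plan works, so 3 is optimal.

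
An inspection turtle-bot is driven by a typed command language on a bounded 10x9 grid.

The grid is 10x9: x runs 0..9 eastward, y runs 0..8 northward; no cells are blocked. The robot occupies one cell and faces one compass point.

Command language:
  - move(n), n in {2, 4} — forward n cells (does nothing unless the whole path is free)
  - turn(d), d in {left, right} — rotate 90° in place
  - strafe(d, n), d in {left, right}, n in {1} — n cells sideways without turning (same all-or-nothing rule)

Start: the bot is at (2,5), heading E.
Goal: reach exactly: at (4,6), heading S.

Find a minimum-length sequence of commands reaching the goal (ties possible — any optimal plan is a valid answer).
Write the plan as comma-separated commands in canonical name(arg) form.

strafe(left, 1), move(2), turn(right)

t0: at (2,5), heading E
[1] after strafe(left, 1): at (2,6), heading E
[2] after move(2): at (4,6), heading E
[3] after turn(right): at (4,6), heading S
shorter routes all fall short; 3 is best.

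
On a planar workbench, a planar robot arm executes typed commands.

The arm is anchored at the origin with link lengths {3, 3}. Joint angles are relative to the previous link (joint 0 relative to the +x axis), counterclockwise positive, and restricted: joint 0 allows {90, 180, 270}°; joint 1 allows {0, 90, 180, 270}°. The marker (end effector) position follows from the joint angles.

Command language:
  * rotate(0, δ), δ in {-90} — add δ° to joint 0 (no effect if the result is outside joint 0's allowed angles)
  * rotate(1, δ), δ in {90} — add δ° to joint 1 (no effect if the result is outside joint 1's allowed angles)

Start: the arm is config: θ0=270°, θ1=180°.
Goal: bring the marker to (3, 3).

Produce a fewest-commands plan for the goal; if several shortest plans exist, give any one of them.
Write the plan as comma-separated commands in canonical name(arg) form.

rotate(0, -90), rotate(0, -90), rotate(1, 90)

t0: config: θ0=270°, θ1=180°
1. rotate(0, -90) → config: θ0=180°, θ1=180°
2. rotate(0, -90) → config: θ0=90°, θ1=180°
3. rotate(1, 90) → config: θ0=90°, θ1=270°
no 2-step plan works, so 3 is optimal.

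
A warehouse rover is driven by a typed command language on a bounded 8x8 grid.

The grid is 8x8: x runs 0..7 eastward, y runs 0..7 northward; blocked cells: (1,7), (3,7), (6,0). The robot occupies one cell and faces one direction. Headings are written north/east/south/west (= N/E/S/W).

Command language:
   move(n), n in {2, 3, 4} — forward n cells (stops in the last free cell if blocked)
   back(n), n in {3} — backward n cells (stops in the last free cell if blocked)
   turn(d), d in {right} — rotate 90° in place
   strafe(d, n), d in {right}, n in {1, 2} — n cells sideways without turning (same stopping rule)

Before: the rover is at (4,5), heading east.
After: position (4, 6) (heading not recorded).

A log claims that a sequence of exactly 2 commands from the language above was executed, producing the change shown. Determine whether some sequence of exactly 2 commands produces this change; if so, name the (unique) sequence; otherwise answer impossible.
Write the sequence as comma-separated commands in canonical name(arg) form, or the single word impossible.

impossible

checked all 2-command options: none fits.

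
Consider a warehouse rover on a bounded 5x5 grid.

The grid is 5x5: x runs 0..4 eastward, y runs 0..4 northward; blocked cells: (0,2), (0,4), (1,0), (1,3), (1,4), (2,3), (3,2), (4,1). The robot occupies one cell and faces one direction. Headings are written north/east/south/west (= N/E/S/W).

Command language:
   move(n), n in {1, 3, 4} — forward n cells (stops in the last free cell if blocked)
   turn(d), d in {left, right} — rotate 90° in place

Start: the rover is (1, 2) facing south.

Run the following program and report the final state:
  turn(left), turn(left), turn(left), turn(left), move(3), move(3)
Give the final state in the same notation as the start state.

(1, 1) facing south

start: (1, 2) facing south
[1] after turn(left): (1, 2) facing east
[2] after turn(left): (1, 2) facing north
[3] after turn(left): (1, 2) facing west
[4] after turn(left): (1, 2) facing south
[5] after move(3): (1, 1) facing south
[6] after move(3): (1, 1) facing south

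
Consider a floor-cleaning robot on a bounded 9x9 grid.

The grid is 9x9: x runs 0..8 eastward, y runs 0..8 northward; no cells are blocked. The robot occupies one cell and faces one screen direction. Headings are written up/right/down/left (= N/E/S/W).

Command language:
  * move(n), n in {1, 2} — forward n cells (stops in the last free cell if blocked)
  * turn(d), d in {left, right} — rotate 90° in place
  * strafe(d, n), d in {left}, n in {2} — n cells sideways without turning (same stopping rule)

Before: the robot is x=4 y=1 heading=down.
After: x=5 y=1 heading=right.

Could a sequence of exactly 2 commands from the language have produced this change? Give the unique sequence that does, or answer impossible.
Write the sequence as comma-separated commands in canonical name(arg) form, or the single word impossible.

key: cell and facing (now E) both changed — the 2 commands mix motion and turning
start: x=4 y=1 heading=down
t=1 turn(left) ⇒ x=4 y=1 heading=right
t=2 move(1) ⇒ x=5 y=1 heading=right
all 25 alternatives checked — unique.

turn(left), move(1)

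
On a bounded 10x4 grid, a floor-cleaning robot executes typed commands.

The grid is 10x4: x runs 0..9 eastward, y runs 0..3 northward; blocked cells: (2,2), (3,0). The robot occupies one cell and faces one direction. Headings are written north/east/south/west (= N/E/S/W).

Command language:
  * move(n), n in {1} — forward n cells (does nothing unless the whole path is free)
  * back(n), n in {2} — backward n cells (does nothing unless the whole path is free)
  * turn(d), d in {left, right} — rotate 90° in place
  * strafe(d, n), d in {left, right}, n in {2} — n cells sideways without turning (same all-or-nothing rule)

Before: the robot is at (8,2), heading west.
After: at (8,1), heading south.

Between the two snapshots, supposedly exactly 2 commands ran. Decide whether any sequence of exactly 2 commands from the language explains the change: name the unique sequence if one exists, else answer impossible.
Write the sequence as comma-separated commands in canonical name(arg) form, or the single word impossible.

key: position moved to (8,1) AND the heading swung to S — translation plus rotation needed
start: at (8,2), heading west
t=1 turn(left) ⇒ at (8,2), heading south
t=2 move(1) ⇒ at (8,1), heading south
all 36 alternatives checked — unique.

turn(left), move(1)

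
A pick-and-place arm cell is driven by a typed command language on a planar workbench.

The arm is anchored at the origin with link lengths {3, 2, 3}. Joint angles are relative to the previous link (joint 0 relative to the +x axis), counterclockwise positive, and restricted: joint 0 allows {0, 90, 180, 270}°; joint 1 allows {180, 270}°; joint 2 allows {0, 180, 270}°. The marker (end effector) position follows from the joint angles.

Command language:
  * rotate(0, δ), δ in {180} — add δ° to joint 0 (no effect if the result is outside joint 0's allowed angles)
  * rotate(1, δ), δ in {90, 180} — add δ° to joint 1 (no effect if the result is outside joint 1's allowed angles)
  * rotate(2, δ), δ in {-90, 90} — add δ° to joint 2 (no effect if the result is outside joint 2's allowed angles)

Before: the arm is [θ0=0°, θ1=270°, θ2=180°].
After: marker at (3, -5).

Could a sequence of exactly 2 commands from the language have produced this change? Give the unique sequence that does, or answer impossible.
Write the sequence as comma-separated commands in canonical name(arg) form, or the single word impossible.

initial: [θ0=0°, θ1=270°, θ2=180°]
step 1 (rotate(2, 90)): [θ0=0°, θ1=270°, θ2=270°]
step 2 (rotate(2, 90)): [θ0=0°, θ1=270°, θ2=0°]
uniquely the one of 25 2-step routes that fits.

rotate(2, 90), rotate(2, 90)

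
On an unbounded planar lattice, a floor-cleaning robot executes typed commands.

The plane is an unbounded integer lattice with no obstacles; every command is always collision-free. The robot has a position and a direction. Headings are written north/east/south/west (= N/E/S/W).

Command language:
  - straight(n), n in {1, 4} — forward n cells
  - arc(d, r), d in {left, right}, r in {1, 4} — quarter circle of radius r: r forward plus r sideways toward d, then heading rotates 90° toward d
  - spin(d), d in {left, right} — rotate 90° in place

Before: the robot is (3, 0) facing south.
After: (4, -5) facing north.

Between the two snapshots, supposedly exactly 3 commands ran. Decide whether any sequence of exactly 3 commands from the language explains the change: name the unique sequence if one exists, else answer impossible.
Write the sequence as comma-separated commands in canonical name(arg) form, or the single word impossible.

straight(4), arc(left, 1), spin(left)

key: running spin(left) before straight(4) would end elsewhere — order is forced
start: (3, 0) facing south
step 1 (straight(4)): (3, -4) facing south
step 2 (arc(left, 1)): (4, -5) facing east
step 3 (spin(left)): (4, -5) facing north
no rival 3-sequence matches.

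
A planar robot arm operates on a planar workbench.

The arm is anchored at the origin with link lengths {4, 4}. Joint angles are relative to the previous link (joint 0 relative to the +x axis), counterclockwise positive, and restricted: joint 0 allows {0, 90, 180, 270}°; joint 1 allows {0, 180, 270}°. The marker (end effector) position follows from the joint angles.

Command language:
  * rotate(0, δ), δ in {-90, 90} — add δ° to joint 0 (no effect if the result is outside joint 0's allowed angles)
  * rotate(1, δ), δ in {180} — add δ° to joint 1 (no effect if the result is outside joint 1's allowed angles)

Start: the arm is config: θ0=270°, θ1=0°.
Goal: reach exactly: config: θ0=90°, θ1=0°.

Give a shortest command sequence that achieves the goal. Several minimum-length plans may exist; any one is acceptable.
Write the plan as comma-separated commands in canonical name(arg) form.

start: config: θ0=270°, θ1=0°
[1] after rotate(0, -90): config: θ0=180°, θ1=0°
[2] after rotate(0, -90): config: θ0=90°, θ1=0°
shorter routes all fall short; 2 is best.

rotate(0, -90), rotate(0, -90)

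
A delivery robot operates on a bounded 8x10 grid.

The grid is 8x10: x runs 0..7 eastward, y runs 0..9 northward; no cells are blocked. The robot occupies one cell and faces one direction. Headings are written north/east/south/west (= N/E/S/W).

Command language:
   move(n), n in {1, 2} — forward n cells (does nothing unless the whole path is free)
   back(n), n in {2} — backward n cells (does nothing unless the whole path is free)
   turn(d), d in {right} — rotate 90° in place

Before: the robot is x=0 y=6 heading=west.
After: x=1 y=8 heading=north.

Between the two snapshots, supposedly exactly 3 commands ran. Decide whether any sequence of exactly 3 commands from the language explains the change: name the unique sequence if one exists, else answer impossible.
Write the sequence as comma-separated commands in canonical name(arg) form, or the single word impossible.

impossible

all 64 sequences checked — none match.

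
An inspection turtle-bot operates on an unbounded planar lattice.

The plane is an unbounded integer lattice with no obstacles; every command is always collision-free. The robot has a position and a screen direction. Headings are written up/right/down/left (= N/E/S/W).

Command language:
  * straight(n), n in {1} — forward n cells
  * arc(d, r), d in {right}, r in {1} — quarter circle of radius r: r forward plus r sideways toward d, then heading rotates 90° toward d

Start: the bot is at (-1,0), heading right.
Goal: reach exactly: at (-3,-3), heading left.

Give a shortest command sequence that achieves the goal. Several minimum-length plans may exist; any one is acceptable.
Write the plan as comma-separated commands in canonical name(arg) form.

begin: at (-1,0), heading right
[1] after arc(right, 1): at (0,-1), heading down
[2] after straight(1): at (0,-2), heading down
[3] after arc(right, 1): at (-1,-3), heading left
[4] after straight(1): at (-2,-3), heading left
[5] after straight(1): at (-3,-3), heading left
shorter routes all fall short; 5 is best.

arc(right, 1), straight(1), arc(right, 1), straight(1), straight(1)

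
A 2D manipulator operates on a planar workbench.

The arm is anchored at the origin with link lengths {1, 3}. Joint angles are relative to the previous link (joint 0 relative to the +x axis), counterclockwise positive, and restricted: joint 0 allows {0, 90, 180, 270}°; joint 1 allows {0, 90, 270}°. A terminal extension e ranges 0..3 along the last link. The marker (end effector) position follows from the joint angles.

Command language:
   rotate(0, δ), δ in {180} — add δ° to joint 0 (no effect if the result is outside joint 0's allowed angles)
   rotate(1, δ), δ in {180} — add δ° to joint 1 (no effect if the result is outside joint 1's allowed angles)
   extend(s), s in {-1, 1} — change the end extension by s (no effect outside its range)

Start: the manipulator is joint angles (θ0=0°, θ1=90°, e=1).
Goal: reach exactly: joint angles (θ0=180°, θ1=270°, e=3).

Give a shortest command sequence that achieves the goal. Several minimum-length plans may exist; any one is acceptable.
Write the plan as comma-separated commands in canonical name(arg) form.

rotate(0, 180), rotate(1, 180), extend(1), extend(1)

start: joint angles (θ0=0°, θ1=90°, e=1)
t=1 rotate(0, 180) ⇒ joint angles (θ0=180°, θ1=90°, e=1)
t=2 rotate(1, 180) ⇒ joint angles (θ0=180°, θ1=270°, e=1)
t=3 extend(1) ⇒ joint angles (θ0=180°, θ1=270°, e=2)
t=4 extend(1) ⇒ joint angles (θ0=180°, θ1=270°, e=3)
nothing shorter than 4 reaches the goal.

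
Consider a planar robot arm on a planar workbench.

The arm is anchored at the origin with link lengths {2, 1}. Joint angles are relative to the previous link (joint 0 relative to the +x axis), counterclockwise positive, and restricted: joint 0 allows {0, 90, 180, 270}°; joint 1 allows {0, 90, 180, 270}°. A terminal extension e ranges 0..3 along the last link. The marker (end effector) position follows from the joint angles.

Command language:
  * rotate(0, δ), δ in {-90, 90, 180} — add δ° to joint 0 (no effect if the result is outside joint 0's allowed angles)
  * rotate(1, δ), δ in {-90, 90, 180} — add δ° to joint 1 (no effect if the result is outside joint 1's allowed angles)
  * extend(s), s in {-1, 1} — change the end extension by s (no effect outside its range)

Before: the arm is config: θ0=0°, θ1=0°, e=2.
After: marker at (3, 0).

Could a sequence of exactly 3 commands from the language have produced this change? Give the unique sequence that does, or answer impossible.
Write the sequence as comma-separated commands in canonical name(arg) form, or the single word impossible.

from: config: θ0=0°, θ1=0°, e=2
step 1 (extend(-1)): config: θ0=0°, θ1=0°, e=1
step 2 (extend(-1)): config: θ0=0°, θ1=0°, e=0
step 3 (extend(-1)): config: θ0=0°, θ1=0°, e=0
no rival 3-sequence matches.

extend(-1), extend(-1), extend(-1)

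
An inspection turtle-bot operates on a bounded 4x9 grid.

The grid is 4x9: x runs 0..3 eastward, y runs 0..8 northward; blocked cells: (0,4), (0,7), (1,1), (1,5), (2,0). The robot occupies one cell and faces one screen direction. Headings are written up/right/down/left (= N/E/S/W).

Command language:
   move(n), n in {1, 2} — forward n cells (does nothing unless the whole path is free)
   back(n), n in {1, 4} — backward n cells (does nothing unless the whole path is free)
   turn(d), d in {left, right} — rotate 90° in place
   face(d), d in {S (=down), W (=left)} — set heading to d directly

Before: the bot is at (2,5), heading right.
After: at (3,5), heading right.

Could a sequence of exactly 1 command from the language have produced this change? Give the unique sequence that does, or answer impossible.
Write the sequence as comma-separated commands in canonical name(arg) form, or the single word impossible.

key: still facing E — the one step turns nothing
start: at (2,5), heading right
t=1 move(1) ⇒ at (3,5), heading right
uniquely the one of 8 1-step routes that fits.

move(1)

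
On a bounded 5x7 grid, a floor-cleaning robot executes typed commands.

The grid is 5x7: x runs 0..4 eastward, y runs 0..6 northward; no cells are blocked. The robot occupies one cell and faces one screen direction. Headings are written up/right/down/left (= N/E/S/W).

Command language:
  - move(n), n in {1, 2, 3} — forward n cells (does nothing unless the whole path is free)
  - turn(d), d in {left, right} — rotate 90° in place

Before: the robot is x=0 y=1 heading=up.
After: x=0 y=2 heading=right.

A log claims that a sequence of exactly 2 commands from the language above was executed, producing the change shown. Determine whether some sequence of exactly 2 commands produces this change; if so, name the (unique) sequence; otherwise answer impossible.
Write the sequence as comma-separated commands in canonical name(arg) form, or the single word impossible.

key: order matters: swapping move(1) and turn(right) lands elsewhere
initial: x=0 y=1 heading=up
t=1 move(1) ⇒ x=0 y=2 heading=up
t=2 turn(right) ⇒ x=0 y=2 heading=right
all 25 alternatives checked — unique.

move(1), turn(right)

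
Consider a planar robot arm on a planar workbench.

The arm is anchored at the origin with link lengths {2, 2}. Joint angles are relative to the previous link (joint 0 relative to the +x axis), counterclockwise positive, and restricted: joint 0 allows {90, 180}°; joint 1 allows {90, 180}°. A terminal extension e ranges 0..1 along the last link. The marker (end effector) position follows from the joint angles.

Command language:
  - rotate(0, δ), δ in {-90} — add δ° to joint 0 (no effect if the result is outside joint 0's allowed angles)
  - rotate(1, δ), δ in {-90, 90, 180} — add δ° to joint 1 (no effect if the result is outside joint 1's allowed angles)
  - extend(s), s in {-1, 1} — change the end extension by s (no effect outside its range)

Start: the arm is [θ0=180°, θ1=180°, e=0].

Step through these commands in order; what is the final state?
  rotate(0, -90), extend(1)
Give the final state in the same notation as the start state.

[θ0=90°, θ1=180°, e=1]

initial: [θ0=180°, θ1=180°, e=0]
step 1 (rotate(0, -90)): [θ0=90°, θ1=180°, e=0]
step 2 (extend(1)): [θ0=90°, θ1=180°, e=1]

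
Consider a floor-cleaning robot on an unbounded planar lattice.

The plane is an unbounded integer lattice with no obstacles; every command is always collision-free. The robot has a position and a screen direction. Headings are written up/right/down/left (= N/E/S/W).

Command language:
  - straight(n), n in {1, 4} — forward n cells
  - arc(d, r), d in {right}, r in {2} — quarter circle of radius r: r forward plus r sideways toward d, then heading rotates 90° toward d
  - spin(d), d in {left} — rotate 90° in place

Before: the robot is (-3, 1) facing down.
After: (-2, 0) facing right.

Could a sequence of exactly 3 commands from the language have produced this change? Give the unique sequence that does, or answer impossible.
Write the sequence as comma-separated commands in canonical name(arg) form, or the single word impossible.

straight(1), spin(left), straight(1)

key: cell and facing (now E) both changed — the 3 commands mix motion and turning
initial: (-3, 1) facing down
1. straight(1) → (-3, 0) facing down
2. spin(left) → (-3, 0) facing right
3. straight(1) → (-2, 0) facing right
no other 3-command option fits: unique.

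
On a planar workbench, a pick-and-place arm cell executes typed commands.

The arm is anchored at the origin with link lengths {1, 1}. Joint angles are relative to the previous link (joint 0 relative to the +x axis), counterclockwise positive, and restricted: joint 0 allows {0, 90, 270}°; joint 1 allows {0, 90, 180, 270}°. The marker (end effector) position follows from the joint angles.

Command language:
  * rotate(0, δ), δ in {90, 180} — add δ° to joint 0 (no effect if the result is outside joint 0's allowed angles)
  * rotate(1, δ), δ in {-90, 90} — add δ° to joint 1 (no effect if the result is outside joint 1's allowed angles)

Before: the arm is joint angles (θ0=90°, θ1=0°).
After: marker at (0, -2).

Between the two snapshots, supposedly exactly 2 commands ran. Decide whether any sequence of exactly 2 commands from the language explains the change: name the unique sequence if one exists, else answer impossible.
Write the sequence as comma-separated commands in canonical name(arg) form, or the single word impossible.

key: order matters: swapping rotate(0, 90) and rotate(0, 180) lands elsewhere
initial: joint angles (θ0=90°, θ1=0°)
step 1 (rotate(0, 90)): joint angles (θ0=90°, θ1=0°)
step 2 (rotate(0, 180)): joint angles (θ0=270°, θ1=0°)
uniquely the one of 16 2-step routes that fits.

rotate(0, 90), rotate(0, 180)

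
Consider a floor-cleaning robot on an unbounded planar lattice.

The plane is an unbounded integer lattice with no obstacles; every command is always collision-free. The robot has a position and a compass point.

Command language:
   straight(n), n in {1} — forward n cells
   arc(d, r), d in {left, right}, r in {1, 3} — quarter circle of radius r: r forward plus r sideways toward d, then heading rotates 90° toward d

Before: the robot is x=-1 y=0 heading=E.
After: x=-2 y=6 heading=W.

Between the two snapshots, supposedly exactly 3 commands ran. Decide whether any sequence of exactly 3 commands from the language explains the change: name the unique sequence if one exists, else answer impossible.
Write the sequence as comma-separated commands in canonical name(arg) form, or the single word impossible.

arc(left, 3), arc(left, 3), straight(1)

key: running straight(1) before arc(left, 3) would end elsewhere — order is forced
t0: x=-1 y=0 heading=E
1. arc(left, 3) → x=2 y=3 heading=N
2. arc(left, 3) → x=-1 y=6 heading=W
3. straight(1) → x=-2 y=6 heading=W
uniquely the one of 125 3-step routes that fits.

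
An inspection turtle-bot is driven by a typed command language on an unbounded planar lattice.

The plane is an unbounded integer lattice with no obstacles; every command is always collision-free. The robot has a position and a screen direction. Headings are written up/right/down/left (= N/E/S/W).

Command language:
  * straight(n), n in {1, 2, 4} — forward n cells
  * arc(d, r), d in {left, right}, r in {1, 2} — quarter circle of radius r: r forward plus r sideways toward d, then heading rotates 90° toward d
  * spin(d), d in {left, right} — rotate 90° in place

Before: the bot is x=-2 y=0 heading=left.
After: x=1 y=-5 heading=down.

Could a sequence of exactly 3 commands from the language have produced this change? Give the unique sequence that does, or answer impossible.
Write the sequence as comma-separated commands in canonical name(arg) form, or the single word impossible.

key: running arc(right, 2) before arc(left, 1) would end elsewhere — order is forced
initial: x=-2 y=0 heading=left
[1] after arc(left, 1): x=-3 y=-1 heading=down
[2] after arc(left, 2): x=-1 y=-3 heading=right
[3] after arc(right, 2): x=1 y=-5 heading=down
uniquely the one of 729 3-step routes that fits.

arc(left, 1), arc(left, 2), arc(right, 2)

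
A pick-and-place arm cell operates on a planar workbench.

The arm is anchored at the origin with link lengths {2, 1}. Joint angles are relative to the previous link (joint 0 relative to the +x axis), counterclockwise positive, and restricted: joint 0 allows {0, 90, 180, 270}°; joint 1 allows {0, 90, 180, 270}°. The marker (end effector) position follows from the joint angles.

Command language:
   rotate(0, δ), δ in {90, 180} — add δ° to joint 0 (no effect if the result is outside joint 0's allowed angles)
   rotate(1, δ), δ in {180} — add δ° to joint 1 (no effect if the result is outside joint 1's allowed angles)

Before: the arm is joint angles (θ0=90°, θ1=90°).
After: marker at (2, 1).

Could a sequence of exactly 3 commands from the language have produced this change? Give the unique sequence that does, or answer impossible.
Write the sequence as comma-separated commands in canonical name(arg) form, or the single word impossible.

start: joint angles (θ0=90°, θ1=90°)
[1] after rotate(0, 90): joint angles (θ0=180°, θ1=90°)
[2] after rotate(0, 90): joint angles (θ0=270°, θ1=90°)
[3] after rotate(0, 90): joint angles (θ0=0°, θ1=90°)
no other 3-command option fits: unique.

rotate(0, 90), rotate(0, 90), rotate(0, 90)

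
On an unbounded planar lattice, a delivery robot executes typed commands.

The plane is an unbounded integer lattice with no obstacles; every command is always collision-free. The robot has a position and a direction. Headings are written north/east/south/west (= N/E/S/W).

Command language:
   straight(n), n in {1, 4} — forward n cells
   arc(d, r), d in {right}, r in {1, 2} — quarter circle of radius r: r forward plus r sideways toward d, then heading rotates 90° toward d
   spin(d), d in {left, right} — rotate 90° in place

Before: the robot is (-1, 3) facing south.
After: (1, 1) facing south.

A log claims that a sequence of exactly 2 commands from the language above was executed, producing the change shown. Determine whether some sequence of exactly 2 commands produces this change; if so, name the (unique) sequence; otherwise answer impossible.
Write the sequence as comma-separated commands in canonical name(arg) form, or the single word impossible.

key: order matters: swapping spin(left) and arc(right, 2) lands elsewhere
t0: (-1, 3) facing south
[1] after spin(left): (-1, 3) facing east
[2] after arc(right, 2): (1, 1) facing south
no other 2-command option fits: unique.

spin(left), arc(right, 2)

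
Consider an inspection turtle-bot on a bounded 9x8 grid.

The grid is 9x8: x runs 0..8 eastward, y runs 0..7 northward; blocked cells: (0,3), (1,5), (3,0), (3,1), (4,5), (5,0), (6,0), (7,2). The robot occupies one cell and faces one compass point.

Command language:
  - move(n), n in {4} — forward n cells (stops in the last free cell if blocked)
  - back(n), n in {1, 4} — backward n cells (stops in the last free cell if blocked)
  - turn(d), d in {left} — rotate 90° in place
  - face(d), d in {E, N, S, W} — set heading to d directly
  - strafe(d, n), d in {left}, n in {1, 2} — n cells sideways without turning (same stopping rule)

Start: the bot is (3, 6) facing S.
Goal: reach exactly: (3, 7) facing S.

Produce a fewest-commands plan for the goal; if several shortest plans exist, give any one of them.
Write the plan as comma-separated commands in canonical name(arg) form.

back(4)

start: (3, 6) facing S
1. back(4) → (3, 7) facing S
minimal: 1 command(s), checked below 1.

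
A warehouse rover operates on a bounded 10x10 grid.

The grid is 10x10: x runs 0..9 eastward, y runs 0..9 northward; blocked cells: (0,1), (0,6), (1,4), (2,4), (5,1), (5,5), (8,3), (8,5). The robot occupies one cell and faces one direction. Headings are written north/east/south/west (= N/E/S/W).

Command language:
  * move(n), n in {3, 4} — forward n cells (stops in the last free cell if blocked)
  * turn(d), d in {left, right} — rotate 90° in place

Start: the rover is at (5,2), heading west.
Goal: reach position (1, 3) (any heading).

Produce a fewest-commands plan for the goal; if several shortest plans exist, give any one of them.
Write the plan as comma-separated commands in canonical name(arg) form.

move(4), turn(right), move(4)

t0: at (5,2), heading west
step 1 (move(4)): at (1,2), heading west
step 2 (turn(right)): at (1,2), heading north
step 3 (move(4)): at (1,3), heading north
shorter routes all fall short; 3 is best.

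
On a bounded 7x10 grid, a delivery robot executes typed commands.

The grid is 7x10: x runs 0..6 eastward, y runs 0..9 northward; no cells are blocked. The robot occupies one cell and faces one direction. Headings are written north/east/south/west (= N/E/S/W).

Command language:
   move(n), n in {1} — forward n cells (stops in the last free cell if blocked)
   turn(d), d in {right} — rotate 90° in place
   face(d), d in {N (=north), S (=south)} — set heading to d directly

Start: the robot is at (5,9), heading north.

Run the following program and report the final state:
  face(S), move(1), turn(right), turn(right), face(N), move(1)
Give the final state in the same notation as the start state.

at (5,9), heading north

t0: at (5,9), heading north
step 1 (face(S)): at (5,9), heading south
step 2 (move(1)): at (5,8), heading south
step 3 (turn(right)): at (5,8), heading west
step 4 (turn(right)): at (5,8), heading north
step 5 (face(N)): at (5,8), heading north
step 6 (move(1)): at (5,9), heading north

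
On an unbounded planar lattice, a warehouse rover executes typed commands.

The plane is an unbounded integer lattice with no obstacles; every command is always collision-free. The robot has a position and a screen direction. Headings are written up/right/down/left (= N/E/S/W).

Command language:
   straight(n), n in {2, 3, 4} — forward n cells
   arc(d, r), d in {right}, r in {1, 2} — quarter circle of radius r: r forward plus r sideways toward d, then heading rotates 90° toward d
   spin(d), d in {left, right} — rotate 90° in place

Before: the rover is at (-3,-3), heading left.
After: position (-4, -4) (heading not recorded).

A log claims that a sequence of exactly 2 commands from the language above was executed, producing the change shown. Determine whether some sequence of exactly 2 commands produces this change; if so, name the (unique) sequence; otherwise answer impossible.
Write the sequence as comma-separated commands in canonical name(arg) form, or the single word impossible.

spin(left), arc(right, 1)

key: running arc(right, 1) before spin(left) would end elsewhere — order is forced
from: at (-3,-3), heading left
t=1 spin(left) ⇒ at (-3,-3), heading down
t=2 arc(right, 1) ⇒ at (-4,-4), heading left
all 49 alternatives checked — unique.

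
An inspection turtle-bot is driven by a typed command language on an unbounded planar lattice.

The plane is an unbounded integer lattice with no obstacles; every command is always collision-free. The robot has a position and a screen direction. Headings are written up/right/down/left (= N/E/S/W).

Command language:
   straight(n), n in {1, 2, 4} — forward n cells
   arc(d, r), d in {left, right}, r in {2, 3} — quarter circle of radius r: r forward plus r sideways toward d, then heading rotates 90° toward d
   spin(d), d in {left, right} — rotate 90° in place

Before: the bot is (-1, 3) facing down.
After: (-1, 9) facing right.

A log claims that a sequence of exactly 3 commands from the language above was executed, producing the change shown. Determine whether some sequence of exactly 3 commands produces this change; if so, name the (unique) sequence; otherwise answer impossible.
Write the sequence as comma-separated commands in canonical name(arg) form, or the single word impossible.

spin(right), arc(right, 3), arc(right, 3)

key: position moved to (-1,9) AND the heading swung to E — translation plus rotation needed
t0: (-1, 3) facing down
[1] after spin(right): (-1, 3) facing left
[2] after arc(right, 3): (-4, 6) facing up
[3] after arc(right, 3): (-1, 9) facing right
no rival 3-sequence matches.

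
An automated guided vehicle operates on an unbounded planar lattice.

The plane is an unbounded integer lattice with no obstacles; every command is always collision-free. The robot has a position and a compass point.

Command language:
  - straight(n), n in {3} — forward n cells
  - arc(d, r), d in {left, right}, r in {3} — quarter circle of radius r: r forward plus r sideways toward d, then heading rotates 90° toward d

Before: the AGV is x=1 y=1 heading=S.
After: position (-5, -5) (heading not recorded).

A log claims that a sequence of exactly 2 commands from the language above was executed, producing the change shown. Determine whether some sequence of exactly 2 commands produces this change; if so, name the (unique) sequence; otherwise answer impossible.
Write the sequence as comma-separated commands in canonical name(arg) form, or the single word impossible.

key: running arc(left, 3) before arc(right, 3) would end elsewhere — order is forced
t0: x=1 y=1 heading=S
t=1 arc(right, 3) ⇒ x=-2 y=-2 heading=W
t=2 arc(left, 3) ⇒ x=-5 y=-5 heading=S
no other 2-command option fits: unique.

arc(right, 3), arc(left, 3)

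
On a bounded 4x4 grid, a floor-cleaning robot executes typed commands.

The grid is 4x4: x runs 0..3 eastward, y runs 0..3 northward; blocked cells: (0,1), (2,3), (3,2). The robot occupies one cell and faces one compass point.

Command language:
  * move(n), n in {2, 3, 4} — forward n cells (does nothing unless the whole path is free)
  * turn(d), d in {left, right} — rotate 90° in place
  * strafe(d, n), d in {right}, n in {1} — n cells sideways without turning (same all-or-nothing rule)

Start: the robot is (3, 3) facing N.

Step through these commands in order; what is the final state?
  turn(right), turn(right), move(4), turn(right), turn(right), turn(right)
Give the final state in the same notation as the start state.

(3, 3) facing E

t0: (3, 3) facing N
[1] after turn(right): (3, 3) facing E
[2] after turn(right): (3, 3) facing S
[3] after move(4): (3, 3) facing S
[4] after turn(right): (3, 3) facing W
[5] after turn(right): (3, 3) facing N
[6] after turn(right): (3, 3) facing E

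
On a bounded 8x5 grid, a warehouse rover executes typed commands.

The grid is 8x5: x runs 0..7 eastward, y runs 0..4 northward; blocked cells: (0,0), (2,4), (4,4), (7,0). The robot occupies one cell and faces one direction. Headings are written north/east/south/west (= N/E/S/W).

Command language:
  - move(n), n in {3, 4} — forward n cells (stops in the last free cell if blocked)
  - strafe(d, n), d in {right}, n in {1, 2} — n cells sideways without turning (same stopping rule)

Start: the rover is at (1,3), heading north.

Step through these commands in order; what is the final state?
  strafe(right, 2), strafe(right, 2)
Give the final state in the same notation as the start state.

from: at (1,3), heading north
1. strafe(right, 2) → at (3,3), heading north
2. strafe(right, 2) → at (5,3), heading north

at (5,3), heading north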